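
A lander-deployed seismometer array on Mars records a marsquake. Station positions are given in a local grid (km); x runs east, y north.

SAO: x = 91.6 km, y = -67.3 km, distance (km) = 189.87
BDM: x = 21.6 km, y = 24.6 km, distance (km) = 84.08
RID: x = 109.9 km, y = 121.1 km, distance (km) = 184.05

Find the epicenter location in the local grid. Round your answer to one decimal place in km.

-59.1 km east, 48.2 km north

Circle about each station: (x − 91.6)² + (y + 67.3)² = 189.87²; (x − 21.6)² + (y − 24.6)² = 84.08²; (x − 109.9)² + (y − 121.1)² = 184.05².
Subtracting the SAO equation from the BDM and RID equations removes the quadratic terms:
-140.0 x + 183.8 y = 17133.04
36.6 x + 376.8 y = 15999.58
Solving the 2×2 system: x ≈ -59.1, y ≈ 48.2 km.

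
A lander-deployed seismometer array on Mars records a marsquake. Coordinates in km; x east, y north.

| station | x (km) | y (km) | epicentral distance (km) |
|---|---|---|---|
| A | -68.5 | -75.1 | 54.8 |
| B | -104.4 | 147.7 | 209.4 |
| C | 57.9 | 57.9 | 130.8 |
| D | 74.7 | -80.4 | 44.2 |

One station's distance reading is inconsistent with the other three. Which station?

D

Solve using three stations at a time. Using A, B, C (subtract circle equations pairwise → linear system) gives (x, y) ≈ (-22.7, -45.1).
Distances from that point to each station vs reported:
  A: calculated 54.8 vs reported 54.8 → residual 0.0 km
  B: calculated 209.4 vs reported 209.4 → residual 0.0 km
  C: calculated 130.8 vs reported 130.8 → residual 0.0 km
  D: calculated 103.6 vs reported 44.2 → residual 59.4 km
A, B, C are mutually consistent (residuals ≈ 0); D is off by 59.4 km.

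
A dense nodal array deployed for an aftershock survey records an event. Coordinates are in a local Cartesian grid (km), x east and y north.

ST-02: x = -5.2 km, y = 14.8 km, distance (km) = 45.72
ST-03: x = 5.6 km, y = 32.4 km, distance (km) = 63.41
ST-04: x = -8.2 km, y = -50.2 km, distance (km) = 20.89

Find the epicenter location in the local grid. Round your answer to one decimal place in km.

Circle about each station: (x + 5.2)² + (y − 14.8)² = 45.72²; (x − 5.6)² + (y − 32.4)² = 63.41²; (x + 8.2)² + (y + 50.2)² = 20.89².
Subtracting the ST-02 equation from the ST-03 and ST-04 equations removes the quadratic terms:
21.6 x + 35.2 y = -1095.47
-6.0 x − 130.0 y = 3995.13
Solving the 2×2 system: x ≈ -0.7, y ≈ -30.7 km.

(-0.7, -30.7)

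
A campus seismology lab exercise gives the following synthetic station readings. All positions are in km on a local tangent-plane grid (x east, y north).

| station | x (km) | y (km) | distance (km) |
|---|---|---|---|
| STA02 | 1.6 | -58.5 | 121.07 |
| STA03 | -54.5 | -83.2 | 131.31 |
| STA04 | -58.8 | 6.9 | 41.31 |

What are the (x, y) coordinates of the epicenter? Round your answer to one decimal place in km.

(-55.8, 48.1)

Circle about each station: (x − 1.6)² + (y + 58.5)² = 121.07²; (x + 54.5)² + (y + 83.2)² = 131.31²; (x + 58.8)² + (y − 6.9)² = 41.31².
Subtracting pairs of circle equations eliminates x²+y² and gives linear equations (the radical axes):
-112.2 x − 49.4 y = 3883.31
-120.8 x + 130.8 y = 13031.67
Solving the 2×2 system: x ≈ -55.8, y ≈ 48.1 km.
Check against STA02 (with the unrounded x, y): √((x − 1.6)²+(y + 58.5)²) = 121.07 ≈ 121.07 km. ✓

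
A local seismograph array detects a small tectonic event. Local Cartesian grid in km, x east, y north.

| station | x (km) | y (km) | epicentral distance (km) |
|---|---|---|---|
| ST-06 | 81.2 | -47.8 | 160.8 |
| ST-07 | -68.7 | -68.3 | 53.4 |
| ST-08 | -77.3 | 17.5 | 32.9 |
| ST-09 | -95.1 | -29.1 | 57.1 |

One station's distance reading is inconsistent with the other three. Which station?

ST-09

Solve using three stations at a time. Using ST-06, ST-07, ST-08 (subtract circle equations pairwise → linear system) gives (x, y) ≈ (-76.3, -15.4).
Distances from that point to each station vs reported:
  ST-06: calculated 160.8 vs reported 160.8 → residual 0.0 km
  ST-07: calculated 53.4 vs reported 53.4 → residual 0.0 km
  ST-08: calculated 32.9 vs reported 32.9 → residual 0.0 km
  ST-09: calculated 23.2 vs reported 57.1 → residual 33.9 km
ST-06, ST-07, ST-08 are mutually consistent (residuals ≈ 0); ST-09 is off by 33.9 km.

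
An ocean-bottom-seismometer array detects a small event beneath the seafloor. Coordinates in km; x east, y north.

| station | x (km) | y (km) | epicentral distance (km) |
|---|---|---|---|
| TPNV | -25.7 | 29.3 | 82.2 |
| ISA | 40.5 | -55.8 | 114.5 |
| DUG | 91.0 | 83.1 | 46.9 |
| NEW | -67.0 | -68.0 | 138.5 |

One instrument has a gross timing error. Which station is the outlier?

NEW

Solve using three stations at a time. Using TPNV, ISA, DUG (subtract circle equations pairwise → linear system) gives (x, y) ≈ (51.3, 58.2).
Distances from that point to each station vs reported:
  TPNV: calculated 82.2 vs reported 82.2 → residual 0.0 km
  ISA: calculated 114.5 vs reported 114.5 → residual 0.0 km
  DUG: calculated 46.9 vs reported 46.9 → residual 0.0 km
  NEW: calculated 172.9 vs reported 138.5 → residual 34.4 km
TPNV, ISA, DUG are mutually consistent (residuals ≈ 0); NEW is off by 34.4 km.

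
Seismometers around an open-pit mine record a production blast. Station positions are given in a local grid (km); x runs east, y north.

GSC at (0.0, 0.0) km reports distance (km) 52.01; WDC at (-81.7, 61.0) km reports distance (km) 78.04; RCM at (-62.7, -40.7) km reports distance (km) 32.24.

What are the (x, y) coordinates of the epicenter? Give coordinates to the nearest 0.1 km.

x ≈ -50.9 km, y ≈ -10.7 km

Circle about each station: x² + y² = 52.01²; (x + 81.7)² + (y − 61.0)² = 78.04²; (x + 62.7)² + (y + 40.7)² = 32.24².
Subtracting pairs of circle equations eliminates x²+y² and gives linear equations (the radical axes):
-163.4 x + 122.0 y = 7010.69
-125.4 x − 81.4 y = 7253.40
Solving the 2×2 system: x ≈ -50.9, y ≈ -10.7 km.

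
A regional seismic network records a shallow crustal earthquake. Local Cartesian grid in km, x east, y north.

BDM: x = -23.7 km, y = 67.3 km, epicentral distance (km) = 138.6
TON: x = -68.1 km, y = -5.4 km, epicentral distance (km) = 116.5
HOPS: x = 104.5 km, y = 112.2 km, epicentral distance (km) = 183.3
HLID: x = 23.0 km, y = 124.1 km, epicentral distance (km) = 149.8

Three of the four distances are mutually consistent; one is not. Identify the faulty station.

HLID

Solve using three stations at a time. Using BDM, TON, HOPS (subtract circle equations pairwise → linear system) gives (x, y) ≈ (36.0, -57.8).
Distances from that point to each station vs reported:
  BDM: calculated 138.6 vs reported 138.6 → residual 0.0 km
  TON: calculated 116.5 vs reported 116.5 → residual 0.0 km
  HOPS: calculated 183.3 vs reported 183.3 → residual 0.0 km
  HLID: calculated 182.4 vs reported 149.8 → residual 32.6 km
BDM, TON, HOPS are mutually consistent (residuals ≈ 0); HLID is off by 32.6 km.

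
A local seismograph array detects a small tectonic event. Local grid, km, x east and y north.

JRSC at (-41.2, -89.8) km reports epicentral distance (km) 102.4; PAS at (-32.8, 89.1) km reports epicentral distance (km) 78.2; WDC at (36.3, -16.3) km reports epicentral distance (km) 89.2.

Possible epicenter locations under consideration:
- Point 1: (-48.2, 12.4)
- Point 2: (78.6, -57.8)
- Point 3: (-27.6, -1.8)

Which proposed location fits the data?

For each candidate, compare |candidate − station| to the reported distance:
Point 1: residuals JRSC 0.0, PAS 0.0, WDC 0.0 → max 0.0 km
Point 2: residuals JRSC 21.6, PAS 106.2, WDC 29.9 → max 106.2 km
Point 3: residuals JRSC 13.4, PAS 12.8, WDC 23.7 → max 23.7 km
Only Point 1 has all residuals ≈ 0.

Point 1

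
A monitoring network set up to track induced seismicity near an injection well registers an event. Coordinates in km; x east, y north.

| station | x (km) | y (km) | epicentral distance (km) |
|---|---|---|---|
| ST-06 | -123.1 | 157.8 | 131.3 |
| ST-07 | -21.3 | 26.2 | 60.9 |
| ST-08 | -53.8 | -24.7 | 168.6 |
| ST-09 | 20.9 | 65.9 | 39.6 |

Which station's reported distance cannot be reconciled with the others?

ST-08

Solve using three stations at a time. Using ST-06, ST-07, ST-09 (subtract circle equations pairwise → linear system) gives (x, y) ≈ (-12.9, 86.5).
Distances from that point to each station vs reported:
  ST-06: calculated 131.3 vs reported 131.3 → residual 0.0 km
  ST-07: calculated 60.9 vs reported 60.9 → residual 0.0 km
  ST-08: calculated 118.5 vs reported 168.6 → residual 50.1 km
  ST-09: calculated 39.6 vs reported 39.6 → residual 0.0 km
ST-06, ST-07, ST-09 are mutually consistent (residuals ≈ 0); ST-08 is off by 50.1 km.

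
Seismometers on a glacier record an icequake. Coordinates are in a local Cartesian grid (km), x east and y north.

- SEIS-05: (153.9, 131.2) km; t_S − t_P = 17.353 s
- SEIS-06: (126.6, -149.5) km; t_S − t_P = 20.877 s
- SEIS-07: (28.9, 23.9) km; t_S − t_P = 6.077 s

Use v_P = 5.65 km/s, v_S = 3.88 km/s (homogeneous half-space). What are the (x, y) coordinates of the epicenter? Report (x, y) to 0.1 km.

Distance from S−P lag: d = Δt · v_P v_S / (v_P − v_S) = Δt · (5.65·3.88)/(5.65−3.88) ≈ 12.3853·Δt.
So d_SEIS-05 = 214.92, d_SEIS-06 = 258.57, d_SEIS-07 = 75.27 km.
Circle about each station: (x − 153.9)² + (y − 131.2)² = 214.92²; (x − 126.6)² + (y + 149.5)² = 258.57²; (x − 28.9)² + (y − 23.9)² = 75.27².
Subtracting pairs of circle equations eliminates x²+y² and gives linear equations (the radical axes):
-54.6 x − 561.4 y = -23188.68
-250.0 x − 214.6 y = 1032.80
Solving the 2×2 system: x ≈ -43.2, y ≈ 45.5 km.

-43.2 km east, 45.5 km north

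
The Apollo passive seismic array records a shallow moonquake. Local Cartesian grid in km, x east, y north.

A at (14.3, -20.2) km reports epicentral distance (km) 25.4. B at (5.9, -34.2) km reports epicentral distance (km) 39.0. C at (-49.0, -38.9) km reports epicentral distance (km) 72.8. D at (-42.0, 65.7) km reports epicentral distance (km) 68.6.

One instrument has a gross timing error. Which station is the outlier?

Solve using three stations at a time. Using A, B, C (subtract circle equations pairwise → linear system) gives (x, y) ≈ (9.3, 4.5).
Distances from that point to each station vs reported:
  A: calculated 25.2 vs reported 25.4 → residual 0.2 km
  B: calculated 38.9 vs reported 39.0 → residual 0.1 km
  C: calculated 72.7 vs reported 72.8 → residual 0.1 km
  D: calculated 79.9 vs reported 68.6 → residual 11.3 km
A, B, C are mutually consistent (residuals ≈ 0); D is off by 11.3 km.

D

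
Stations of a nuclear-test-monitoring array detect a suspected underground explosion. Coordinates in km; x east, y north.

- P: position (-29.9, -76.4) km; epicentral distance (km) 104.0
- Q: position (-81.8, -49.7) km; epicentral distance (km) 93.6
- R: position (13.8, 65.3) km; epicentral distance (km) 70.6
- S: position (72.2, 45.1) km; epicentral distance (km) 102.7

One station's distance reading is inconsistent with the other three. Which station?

Solve using three stations at a time. Using P, Q, S (subtract circle equations pairwise → linear system) gives (x, y) ≈ (-29.0, 27.6).
Distances from that point to each station vs reported:
  P: calculated 104.0 vs reported 104.0 → residual 0.0 km
  Q: calculated 93.6 vs reported 93.6 → residual 0.0 km
  R: calculated 57.0 vs reported 70.6 → residual 13.6 km
  S: calculated 102.7 vs reported 102.7 → residual 0.0 km
P, Q, S are mutually consistent (residuals ≈ 0); R is off by 13.6 km.

R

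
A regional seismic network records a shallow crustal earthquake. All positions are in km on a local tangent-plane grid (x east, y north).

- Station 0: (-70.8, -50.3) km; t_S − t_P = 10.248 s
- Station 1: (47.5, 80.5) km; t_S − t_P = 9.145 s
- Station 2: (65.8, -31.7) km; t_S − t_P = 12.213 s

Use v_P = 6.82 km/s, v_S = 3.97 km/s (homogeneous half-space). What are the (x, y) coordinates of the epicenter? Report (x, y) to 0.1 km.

Distance from S−P lag: d = Δt · v_P v_S / (v_P − v_S) = Δt · (6.82·3.97)/(6.82−3.97) ≈ 9.5001·Δt.
So d_Station 0 = 97.36, d_Station 1 = 86.88, d_Station 2 = 116.03 km.
Circle about each station: (x + 70.8)² + (y + 50.3)² = 97.36²; (x − 47.5)² + (y − 80.5)² = 86.88²; (x − 65.8)² + (y + 31.7)² = 116.03².
Subtracting pairs of circle equations eliminates x²+y² and gives linear equations (the radical axes):
236.6 x + 261.6 y = 3124.61
273.2 x + 37.2 y = -6192.19
Solving the 2×2 system: x ≈ -27.7, y ≈ 37.0 km.
Check against Station 0 (with the unrounded x, y): √((x + 70.8)²+(y + 50.3)²) = 97.36 ≈ 97.36 km. ✓

x ≈ -27.7 km, y ≈ 37.0 km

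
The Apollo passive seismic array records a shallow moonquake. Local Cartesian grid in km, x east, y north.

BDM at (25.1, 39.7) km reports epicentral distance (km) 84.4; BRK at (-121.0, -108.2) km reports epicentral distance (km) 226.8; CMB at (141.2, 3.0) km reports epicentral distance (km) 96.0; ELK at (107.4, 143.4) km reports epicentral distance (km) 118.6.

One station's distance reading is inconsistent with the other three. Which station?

Solve using three stations at a time. Using BRK, CMB, ELK (subtract circle equations pairwise → linear system) gives (x, y) ≈ (52.0, 38.5).
Distances from that point to each station vs reported:
  BDM: calculated 26.9 vs reported 84.4 → residual 57.5 km
  BRK: calculated 226.8 vs reported 226.8 → residual 0.0 km
  CMB: calculated 96.0 vs reported 96.0 → residual 0.0 km
  ELK: calculated 118.6 vs reported 118.6 → residual 0.0 km
BRK, CMB, ELK are mutually consistent (residuals ≈ 0); BDM is off by 57.5 km.

BDM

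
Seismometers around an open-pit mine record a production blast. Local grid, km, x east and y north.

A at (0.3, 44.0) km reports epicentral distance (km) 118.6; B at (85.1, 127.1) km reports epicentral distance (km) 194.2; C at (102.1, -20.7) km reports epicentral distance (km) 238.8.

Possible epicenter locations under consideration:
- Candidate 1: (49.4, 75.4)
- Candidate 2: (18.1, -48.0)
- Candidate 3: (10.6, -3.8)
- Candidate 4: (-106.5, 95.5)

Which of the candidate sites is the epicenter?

Candidate 4

For each candidate, compare |candidate − station| to the reported distance:
Candidate 1: residuals A 60.3, B 131.4, C 129.2 → max 131.4 km
Candidate 2: residuals A 24.9, B 6.7, C 150.5 → max 150.5 km
Candidate 3: residuals A 69.7, B 43.6, C 145.8 → max 145.8 km
Candidate 4: residuals A 0.0, B 0.0, C 0.0 → max 0.0 km
Only Candidate 4 has all residuals ≈ 0.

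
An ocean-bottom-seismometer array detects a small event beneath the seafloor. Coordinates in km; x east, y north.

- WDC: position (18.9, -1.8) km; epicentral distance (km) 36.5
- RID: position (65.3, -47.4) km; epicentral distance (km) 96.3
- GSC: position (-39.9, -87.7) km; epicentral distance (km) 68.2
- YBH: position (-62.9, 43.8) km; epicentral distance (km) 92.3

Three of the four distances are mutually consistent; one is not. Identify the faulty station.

RID

Solve using three stations at a time. Using WDC, GSC, YBH (subtract circle equations pairwise → linear system) gives (x, y) ≈ (-5.8, -28.7).
Distances from that point to each station vs reported:
  WDC: calculated 36.5 vs reported 36.5 → residual 0.0 km
  RID: calculated 73.5 vs reported 96.3 → residual 22.8 km
  GSC: calculated 68.2 vs reported 68.2 → residual 0.0 km
  YBH: calculated 92.3 vs reported 92.3 → residual 0.0 km
WDC, GSC, YBH are mutually consistent (residuals ≈ 0); RID is off by 22.8 km.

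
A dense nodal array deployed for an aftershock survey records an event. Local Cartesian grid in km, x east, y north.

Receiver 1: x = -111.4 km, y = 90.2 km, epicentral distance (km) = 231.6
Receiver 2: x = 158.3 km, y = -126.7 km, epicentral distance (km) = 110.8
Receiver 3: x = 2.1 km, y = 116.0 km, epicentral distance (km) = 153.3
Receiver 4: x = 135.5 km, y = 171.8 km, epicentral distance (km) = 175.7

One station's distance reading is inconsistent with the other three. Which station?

Receiver 2

Solve using three stations at a time. Using Receiver 1, Receiver 3, Receiver 4 (subtract circle equations pairwise → linear system) gives (x, y) ≈ (101.8, -0.9).
Distances from that point to each station vs reported:
  Receiver 1: calculated 231.8 vs reported 231.6 → residual 0.2 km
  Receiver 2: calculated 137.9 vs reported 110.8 → residual 27.1 km
  Receiver 3: calculated 153.7 vs reported 153.3 → residual 0.4 km
  Receiver 4: calculated 176.0 vs reported 175.7 → residual 0.3 km
Receiver 1, Receiver 3, Receiver 4 are mutually consistent (residuals ≈ 0); Receiver 2 is off by 27.1 km.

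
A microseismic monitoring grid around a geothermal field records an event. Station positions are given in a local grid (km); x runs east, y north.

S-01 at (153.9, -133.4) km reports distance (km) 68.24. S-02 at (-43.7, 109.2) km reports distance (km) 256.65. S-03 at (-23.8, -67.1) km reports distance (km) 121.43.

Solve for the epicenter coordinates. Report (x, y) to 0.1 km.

89.8 km east, -110.0 km north

Circle about each station: (x − 153.9)² + (y + 133.4)² = 68.24²; (x + 43.7)² + (y − 109.2)² = 256.65²; (x + 23.8)² + (y + 67.1)² = 121.43².
Subtracting pairs of circle equations eliminates x²+y² and gives linear equations (the radical axes):
-395.2 x + 485.2 y = -88858.96
-355.4 x + 132.6 y = -46500.47
Solving the 2×2 system: x ≈ 89.8, y ≈ -110.0 km.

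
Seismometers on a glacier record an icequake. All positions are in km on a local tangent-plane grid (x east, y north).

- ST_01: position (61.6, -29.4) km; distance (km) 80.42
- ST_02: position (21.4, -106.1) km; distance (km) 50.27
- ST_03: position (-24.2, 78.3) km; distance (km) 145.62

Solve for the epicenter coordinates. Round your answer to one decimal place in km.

x ≈ -9.7 km, y ≈ -66.6 km

Circle about each station: (x − 61.6)² + (y + 29.4)² = 80.42²; (x − 21.4)² + (y + 106.1)² = 50.27²; (x + 24.2)² + (y − 78.3)² = 145.62².
Subtracting the ST_01 equation from the ST_02 and ST_03 equations removes the quadratic terms:
-80.4 x − 153.4 y = 10996.55
-171.6 x + 215.4 y = -12680.20
Solving the 2×2 system: x ≈ -9.7, y ≈ -66.6 km.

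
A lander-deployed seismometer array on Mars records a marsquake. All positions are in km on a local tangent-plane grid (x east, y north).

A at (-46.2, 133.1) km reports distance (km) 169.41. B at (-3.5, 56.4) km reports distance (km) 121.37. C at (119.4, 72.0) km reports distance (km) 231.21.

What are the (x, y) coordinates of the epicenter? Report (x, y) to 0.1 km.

Circle about each station: (x + 46.2)² + (y − 133.1)² = 169.41²; (x + 3.5)² + (y − 56.4)² = 121.37²; (x − 119.4)² + (y − 72.0)² = 231.21².
Subtracting pairs of circle equations eliminates x²+y² and gives linear equations (the radical axes):
85.4 x − 153.4 y = -2687.77
331.2 x − 122.2 y = -25168.01
Solving the 2×2 system: x ≈ -87.5, y ≈ -31.2 km.
Check against A (with the unrounded x, y): √((x + 46.2)²+(y − 133.1)²) = 169.40 ≈ 169.41 km. ✓

-87.5 km east, -31.2 km north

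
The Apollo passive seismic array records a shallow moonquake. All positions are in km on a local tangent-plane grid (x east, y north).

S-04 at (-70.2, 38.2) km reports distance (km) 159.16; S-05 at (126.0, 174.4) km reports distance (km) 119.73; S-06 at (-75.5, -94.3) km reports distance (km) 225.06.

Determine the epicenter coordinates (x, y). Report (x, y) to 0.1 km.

87.3 km east, 61.1 km north

Circle about each station: (x + 70.2)² + (y − 38.2)² = 159.16²; (x − 126.0)² + (y − 174.4)² = 119.73²; (x + 75.5)² + (y + 94.3)² = 225.06².
Subtracting the S-04 equation from the S-05 and S-06 equations removes the quadratic terms:
392.4 x + 272.4 y = 50900.71
-10.6 x − 265.0 y = -17114.64
Solving the 2×2 system: x ≈ 87.3, y ≈ 61.1 km.
Check against S-04 (with the unrounded x, y): √((x + 70.2)²+(y − 38.2)²) = 159.16 ≈ 159.16 km. ✓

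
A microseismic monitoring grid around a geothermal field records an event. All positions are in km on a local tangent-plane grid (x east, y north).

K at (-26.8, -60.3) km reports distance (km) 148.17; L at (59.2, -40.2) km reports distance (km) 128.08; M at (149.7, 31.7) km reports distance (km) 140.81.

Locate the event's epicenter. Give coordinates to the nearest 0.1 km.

x ≈ 17.8 km, y ≈ 81.0 km

Circle about each station: (x + 26.8)² + (y + 60.3)² = 148.17²; (x − 59.2)² + (y + 40.2)² = 128.08²; (x − 149.7)² + (y − 31.7)² = 140.81².
Subtracting pairs of circle equations eliminates x²+y² and gives linear equations (the radical axes):
172.0 x + 40.2 y = 6316.21
353.0 x + 184.0 y = 21187.54
Solving the 2×2 system: x ≈ 17.8, y ≈ 81.0 km.
Check against K (with the unrounded x, y): √((x + 26.8)²+(y + 60.3)²) = 148.20 ≈ 148.17 km. ✓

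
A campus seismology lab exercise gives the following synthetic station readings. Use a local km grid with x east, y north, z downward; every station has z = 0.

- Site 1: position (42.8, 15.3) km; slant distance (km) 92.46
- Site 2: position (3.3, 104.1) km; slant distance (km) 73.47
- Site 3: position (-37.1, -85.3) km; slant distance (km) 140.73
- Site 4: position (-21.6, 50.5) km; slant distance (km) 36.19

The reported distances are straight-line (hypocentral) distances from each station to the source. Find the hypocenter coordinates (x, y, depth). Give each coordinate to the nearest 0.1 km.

x ≈ -35.5 km, y ≈ 51.4 km, depth ≈ 33.4 km

Each station gives a sphere (x−x_i)² + (y−y_i)² + z² = d_i² (stations at z=0).
Subtracting the Site 1 sphere from Site 2 and Site 3: z² cancels, leaving linear equations in x and y:
-79.0 x + 177.6 y = 11932.78
-159.8 x − 201.2 y = -4669.51
Solving: x ≈ -35.495, y ≈ 51.400 km (keep extra digits for the depth step; rounded: -35.5, 51.4).
Then from the Site 1 sphere: z² = 92.46² − (x − 42.8)² − (y − 15.3)² with x = -35.495, y = 51.400, so z ≈ 33.400 ≈ 33.4 km.
Check against Site 4 (with the unrounded solution): distance 36.19 ≈ 36.19 km. ✓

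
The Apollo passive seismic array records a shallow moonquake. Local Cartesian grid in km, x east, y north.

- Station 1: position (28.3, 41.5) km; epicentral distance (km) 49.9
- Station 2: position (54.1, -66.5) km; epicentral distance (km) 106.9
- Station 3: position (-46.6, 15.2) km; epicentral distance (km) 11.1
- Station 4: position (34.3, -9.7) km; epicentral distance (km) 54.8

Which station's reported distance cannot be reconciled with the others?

Solve using three stations at a time. Using Station 1, Station 2, Station 4 (subtract circle equations pairwise → linear system) gives (x, y) ≈ (-14.7, 15.5).
Distances from that point to each station vs reported:
  Station 1: calculated 50.3 vs reported 49.9 → residual 0.4 km
  Station 2: calculated 107.1 vs reported 106.9 → residual 0.2 km
  Station 3: calculated 31.9 vs reported 11.1 → residual 20.8 km
  Station 4: calculated 55.1 vs reported 54.8 → residual 0.3 km
Station 1, Station 2, Station 4 are mutually consistent (residuals ≈ 0); Station 3 is off by 20.8 km.

Station 3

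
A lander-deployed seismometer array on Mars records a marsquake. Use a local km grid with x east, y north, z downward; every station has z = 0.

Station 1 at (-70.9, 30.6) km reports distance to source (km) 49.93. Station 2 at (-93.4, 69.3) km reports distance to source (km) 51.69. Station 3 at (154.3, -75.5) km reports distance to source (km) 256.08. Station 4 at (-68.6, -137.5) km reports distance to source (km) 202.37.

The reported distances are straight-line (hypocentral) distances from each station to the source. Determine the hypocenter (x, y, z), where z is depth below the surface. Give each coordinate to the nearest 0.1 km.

x ≈ -59.0 km, y ≈ 61.1 km, depth ≈ 37.7 km

Each station gives a sphere (x−x_i)² + (y−y_i)² + z² = d_i² (stations at z=0).
Subtracting the Station 1 sphere from Station 2 and Station 3: z² cancels, leaving linear equations in x and y:
-45.0 x + 77.4 y = 7384.03
450.4 x − 212.2 y = -39538.39
Solving: x ≈ -58.999, y ≈ 61.099 km (keep extra digits for the depth step; rounded: -59.0, 61.1).
Then from the Station 1 sphere: z² = 49.93² − (x + 70.9)² − (y − 30.6)² with x = -58.999, y = 61.099, so z ≈ 37.699 ≈ 37.7 km.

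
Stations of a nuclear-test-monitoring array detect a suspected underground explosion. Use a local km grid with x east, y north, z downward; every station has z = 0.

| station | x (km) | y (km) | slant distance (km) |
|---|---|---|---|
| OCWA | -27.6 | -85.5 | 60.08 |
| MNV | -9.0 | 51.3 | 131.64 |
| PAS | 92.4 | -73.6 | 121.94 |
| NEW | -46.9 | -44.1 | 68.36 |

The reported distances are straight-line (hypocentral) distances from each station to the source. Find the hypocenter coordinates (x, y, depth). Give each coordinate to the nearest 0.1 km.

(-15.7, -67.6, 56.1)

Each station gives a sphere (x−x_i)² + (y−y_i)² + z² = d_i² (stations at z=0).
Subtracting the OCWA sphere from MNV and PAS: z² cancels, leaving linear equations in x and y:
37.2 x + 273.6 y = -19078.80
240.0 x + 23.8 y = -5377.05
Solving: x ≈ -15.701, y ≈ -67.598 km (keep extra digits for the depth step; rounded: -15.7, -67.6).
Then from the OCWA sphere: z² = 60.08² − (x + 27.6)² − (y + 85.5)² with x = -15.701, y = -67.598, so z ≈ 56.103 ≈ 56.1 km.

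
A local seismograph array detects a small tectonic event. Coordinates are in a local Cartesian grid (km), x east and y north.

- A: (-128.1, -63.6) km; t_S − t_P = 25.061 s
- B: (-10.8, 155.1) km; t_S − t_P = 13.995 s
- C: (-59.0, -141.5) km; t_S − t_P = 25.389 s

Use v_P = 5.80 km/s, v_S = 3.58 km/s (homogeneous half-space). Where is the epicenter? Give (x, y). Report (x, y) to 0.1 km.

Distance from S−P lag: d = Δt · v_P v_S / (v_P − v_S) = Δt · (5.80·3.58)/(5.80−3.58) ≈ 9.3532·Δt.
So d_A = 234.40, d_B = 130.90, d_C = 237.47 km.
Circle about each station: (x + 128.1)² + (y + 63.6)² = 234.40²; (x + 10.8)² + (y − 155.1)² = 130.90²; (x + 59.0)² + (y + 141.5)² = 237.47².
Subtracting pairs of circle equations eliminates x²+y² and gives linear equations (the radical axes):
234.6 x + 437.4 y = 41526.63
138.2 x − 155.8 y = 1600.04
Solving the 2×2 system: x ≈ 73.9, y ≈ 55.3 km.

(73.9, 55.3)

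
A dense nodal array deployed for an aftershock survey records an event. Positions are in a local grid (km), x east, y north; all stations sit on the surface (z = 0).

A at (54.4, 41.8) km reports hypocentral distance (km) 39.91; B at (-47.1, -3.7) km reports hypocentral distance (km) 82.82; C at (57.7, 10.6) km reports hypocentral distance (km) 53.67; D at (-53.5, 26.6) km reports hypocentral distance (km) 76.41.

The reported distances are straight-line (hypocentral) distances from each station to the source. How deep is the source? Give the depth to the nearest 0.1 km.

18.2 km

Each station gives a sphere (x−x_i)² + (y−y_i)² + z² = d_i² (stations at z=0).
Subtracting the A sphere from B and C: z² cancels, leaving linear equations in x and y:
-203.0 x − 91.0 y = -7740.84
6.6 x − 62.4 y = -2552.61
Solving: x ≈ 18.898, y ≈ 42.906 km (keep extra digits for the depth step; rounded: 18.9, 42.9).
Then from the A sphere: z² = 39.91² − (x − 54.4)² − (y − 41.8)² with x = 18.898, y = 42.906, so z ≈ 18.199 ≈ 18.2 km.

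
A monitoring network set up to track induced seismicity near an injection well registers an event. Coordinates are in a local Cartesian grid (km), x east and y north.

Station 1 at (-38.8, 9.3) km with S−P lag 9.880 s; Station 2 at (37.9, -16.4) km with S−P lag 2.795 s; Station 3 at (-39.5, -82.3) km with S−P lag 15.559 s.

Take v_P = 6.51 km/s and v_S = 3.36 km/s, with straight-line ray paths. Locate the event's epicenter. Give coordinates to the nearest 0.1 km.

x ≈ 29.3 km, y ≈ 1.0 km

Distance from S−P lag: d = Δt · v_P v_S / (v_P − v_S) = Δt · (6.51·3.36)/(6.51−3.36) ≈ 6.9440·Δt.
So d_Station 1 = 68.61, d_Station 2 = 19.41, d_Station 3 = 108.04 km.
Circle about each station: (x + 38.8)² + (y − 9.3)² = 68.61²; (x − 37.9)² + (y + 16.4)² = 19.41²; (x + 39.5)² + (y + 82.3)² = 108.04².
Subtracting the Station 1 equation from the Station 2 and Station 3 equations removes the quadratic terms:
153.4 x − 51.4 y = 4444.02
-1.4 x − 183.2 y = -223.70
Solving the 2×2 system: x ≈ 29.3, y ≈ 1.0 km.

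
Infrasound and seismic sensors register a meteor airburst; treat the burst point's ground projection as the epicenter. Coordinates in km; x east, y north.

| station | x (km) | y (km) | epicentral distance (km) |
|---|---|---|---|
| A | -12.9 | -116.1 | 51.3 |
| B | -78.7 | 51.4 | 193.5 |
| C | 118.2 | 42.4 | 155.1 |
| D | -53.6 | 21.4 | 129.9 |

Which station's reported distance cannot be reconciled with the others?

Solve using three stations at a time. Using A, C, D (subtract circle equations pairwise → linear system) gives (x, y) ≈ (25.3, -81.8).
Distances from that point to each station vs reported:
  A: calculated 51.3 vs reported 51.3 → residual 0.0 km
  B: calculated 169.0 vs reported 193.5 → residual 24.5 km
  C: calculated 155.1 vs reported 155.1 → residual 0.0 km
  D: calculated 129.9 vs reported 129.9 → residual 0.0 km
A, C, D are mutually consistent (residuals ≈ 0); B is off by 24.5 km.

B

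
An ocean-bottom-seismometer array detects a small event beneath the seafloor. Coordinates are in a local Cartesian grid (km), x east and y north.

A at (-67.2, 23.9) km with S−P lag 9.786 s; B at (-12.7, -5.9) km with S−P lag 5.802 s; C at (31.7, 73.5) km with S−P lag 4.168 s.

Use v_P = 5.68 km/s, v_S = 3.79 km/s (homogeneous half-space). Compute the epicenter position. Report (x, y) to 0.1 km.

44.2 km east, 27.7 km north

Distance from S−P lag: d = Δt · v_P v_S / (v_P − v_S) = Δt · (5.68·3.79)/(5.68−3.79) ≈ 11.3901·Δt.
So d_A = 111.46, d_B = 66.09, d_C = 47.47 km.
Circle about each station: (x + 67.2)² + (y − 23.9)² = 111.46²; (x + 12.7)² + (y + 5.9)² = 66.09²; (x − 31.7)² + (y − 73.5)² = 47.47².
Subtracting the A equation from the B and C equations removes the quadratic terms:
109.0 x − 59.6 y = 3164.49
197.8 x + 99.2 y = 11490.02
Solving the 2×2 system: x ≈ 44.2, y ≈ 27.7 km.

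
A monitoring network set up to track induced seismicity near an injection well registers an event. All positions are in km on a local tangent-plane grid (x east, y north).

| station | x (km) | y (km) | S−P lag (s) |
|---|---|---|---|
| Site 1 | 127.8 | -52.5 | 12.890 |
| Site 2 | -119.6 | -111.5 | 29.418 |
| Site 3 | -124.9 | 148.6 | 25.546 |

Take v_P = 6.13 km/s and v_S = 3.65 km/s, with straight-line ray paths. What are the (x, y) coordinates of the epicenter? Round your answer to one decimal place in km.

x ≈ 86.2 km, y ≈ 56.1 km

Distance from S−P lag: d = Δt · v_P v_S / (v_P − v_S) = Δt · (6.13·3.65)/(6.13−3.65) ≈ 9.0220·Δt.
So d_Site 1 = 116.29, d_Site 2 = 265.41, d_Site 3 = 230.48 km.
Circle about each station: (x − 127.8)² + (y + 52.5)² = 116.29²; (x + 119.6)² + (y + 111.5)² = 265.41²; (x + 124.9)² + (y − 148.6)² = 230.48².
Subtracting the Site 1 equation from the Site 2 and Site 3 equations removes the quadratic terms:
-494.8 x − 118.0 y = -49271.78
-505.4 x + 402.2 y = -21004.79
Solving the 2×2 system: x ≈ 86.2, y ≈ 56.1 km.
Check against Site 1 (with the unrounded x, y): √((x − 127.8)²+(y + 52.5)²) = 116.29 ≈ 116.29 km. ✓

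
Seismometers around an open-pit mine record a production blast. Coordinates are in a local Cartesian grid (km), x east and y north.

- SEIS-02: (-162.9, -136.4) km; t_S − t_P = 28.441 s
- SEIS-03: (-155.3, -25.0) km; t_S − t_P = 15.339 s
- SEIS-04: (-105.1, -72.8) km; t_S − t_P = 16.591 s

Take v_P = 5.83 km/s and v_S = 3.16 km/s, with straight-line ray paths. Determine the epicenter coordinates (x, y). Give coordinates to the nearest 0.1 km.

Distance from S−P lag: d = Δt · v_P v_S / (v_P − v_S) = Δt · (5.83·3.16)/(5.83−3.16) ≈ 6.8999·Δt.
So d_SEIS-02 = 196.24, d_SEIS-03 = 105.84, d_SEIS-04 = 114.48 km.
Circle about each station: (x + 162.9)² + (y + 136.4)² = 196.24²; (x + 155.3)² + (y + 25.0)² = 105.84²; (x + 105.1)² + (y + 72.8)² = 114.48².
Subtracting pairs of circle equations eliminates x²+y² and gives linear equations (the radical axes):
15.2 x + 222.8 y = 6909.75
115.6 x + 127.2 y = -3391.05
Solving the 2×2 system: x ≈ -68.6, y ≈ 35.7 km.

(-68.6, 35.7)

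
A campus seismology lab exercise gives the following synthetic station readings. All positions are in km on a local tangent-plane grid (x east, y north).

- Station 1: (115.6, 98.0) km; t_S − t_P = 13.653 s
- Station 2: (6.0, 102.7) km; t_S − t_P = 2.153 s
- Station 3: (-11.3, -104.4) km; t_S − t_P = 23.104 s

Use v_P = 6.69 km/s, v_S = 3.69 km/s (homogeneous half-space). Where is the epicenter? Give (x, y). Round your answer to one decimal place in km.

Distance from S−P lag: d = Δt · v_P v_S / (v_P − v_S) = Δt · (6.69·3.69)/(6.69−3.69) ≈ 8.2287·Δt.
So d_Station 1 = 112.35, d_Station 2 = 17.72, d_Station 3 = 190.12 km.
Circle about each station: (x − 115.6)² + (y − 98.0)² = 112.35²; (x − 6.0)² + (y − 102.7)² = 17.72²; (x + 11.3)² + (y + 104.4)² = 190.12².
Subtracting the Station 1 equation from the Station 2 and Station 3 equations removes the quadratic terms:
-219.2 x + 9.4 y = -75.55
-253.8 x − 404.8 y = -35463.40
Solving the 2×2 system: x ≈ 4.0, y ≈ 85.1 km.
Check against Station 1 (with the unrounded x, y): √((x − 115.6)²+(y − 98.0)²) = 112.35 ≈ 112.35 km. ✓

x ≈ 4.0 km, y ≈ 85.1 km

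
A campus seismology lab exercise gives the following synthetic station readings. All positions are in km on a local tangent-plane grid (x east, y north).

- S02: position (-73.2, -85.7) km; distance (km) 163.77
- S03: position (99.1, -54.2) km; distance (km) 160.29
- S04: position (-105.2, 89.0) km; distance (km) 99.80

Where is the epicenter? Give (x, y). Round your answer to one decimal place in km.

Circle about each station: (x + 73.2)² + (y + 85.7)² = 163.77²; (x − 99.1)² + (y + 54.2)² = 160.29²; (x + 105.2)² + (y − 89.0)² = 99.80².
Subtracting the S02 equation from the S03 and S04 equations removes the quadratic terms:
344.6 x + 63.0 y = 1183.45
-64.0 x + 349.4 y = 23145.88
Solving the 2×2 system: x ≈ -8.4, y ≈ 64.7 km.

(-8.4, 64.7)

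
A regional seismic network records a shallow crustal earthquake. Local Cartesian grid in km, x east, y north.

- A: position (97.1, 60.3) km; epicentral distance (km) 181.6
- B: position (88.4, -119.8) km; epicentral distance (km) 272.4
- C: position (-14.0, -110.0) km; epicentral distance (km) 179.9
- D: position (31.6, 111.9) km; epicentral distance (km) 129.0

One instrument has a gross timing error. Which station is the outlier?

Solve using three stations at a time. Using A, C, D (subtract circle equations pairwise → linear system) gives (x, y) ≈ (-84.4, 55.5).
Distances from that point to each station vs reported:
  A: calculated 181.6 vs reported 181.6 → residual 0.0 km
  B: calculated 246.2 vs reported 272.4 → residual 26.2 km
  C: calculated 179.9 vs reported 179.9 → residual 0.0 km
  D: calculated 129.0 vs reported 129.0 → residual 0.0 km
A, C, D are mutually consistent (residuals ≈ 0); B is off by 26.2 km.

B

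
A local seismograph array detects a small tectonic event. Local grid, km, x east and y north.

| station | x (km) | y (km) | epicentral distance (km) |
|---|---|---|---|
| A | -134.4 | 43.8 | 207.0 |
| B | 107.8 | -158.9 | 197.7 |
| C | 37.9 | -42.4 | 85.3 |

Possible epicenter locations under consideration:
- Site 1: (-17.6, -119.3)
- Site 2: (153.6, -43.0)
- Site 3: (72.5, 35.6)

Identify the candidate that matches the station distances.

For each candidate, compare |candidate − station| to the reported distance:
Site 1: residuals A 6.4, B 66.2, C 9.5 → max 66.2 km
Site 2: residuals A 93.8, B 73.1, C 30.4 → max 93.8 km
Site 3: residuals A 0.1, B 0.0, C 0.0 → max 0.1 km
Only Site 3 has all residuals ≈ 0.

Site 3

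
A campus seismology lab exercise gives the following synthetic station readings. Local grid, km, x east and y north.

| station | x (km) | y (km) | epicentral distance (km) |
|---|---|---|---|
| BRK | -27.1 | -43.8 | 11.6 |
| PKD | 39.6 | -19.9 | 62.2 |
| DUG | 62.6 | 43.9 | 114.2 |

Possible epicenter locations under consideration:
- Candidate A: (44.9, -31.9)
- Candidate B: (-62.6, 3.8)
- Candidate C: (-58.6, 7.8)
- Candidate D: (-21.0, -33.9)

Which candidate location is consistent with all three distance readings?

Candidate D

For each candidate, compare |candidate − station| to the reported distance:
Candidate A: residuals BRK 61.4, PKD 49.1, DUG 36.4 → max 61.4 km
Candidate B: residuals BRK 47.8, PKD 42.7, DUG 17.3 → max 47.8 km
Candidate C: residuals BRK 48.9, PKD 39.8, DUG 12.3 → max 48.9 km
Candidate D: residuals BRK 0.0, PKD 0.0, DUG 0.0 → max 0.0 km
Only Candidate D has all residuals ≈ 0.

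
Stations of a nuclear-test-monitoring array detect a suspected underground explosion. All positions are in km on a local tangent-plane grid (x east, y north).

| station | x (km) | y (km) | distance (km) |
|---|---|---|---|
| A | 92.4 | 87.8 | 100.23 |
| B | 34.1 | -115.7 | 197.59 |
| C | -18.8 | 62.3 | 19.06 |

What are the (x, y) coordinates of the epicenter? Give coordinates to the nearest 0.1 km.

(-7.3, 77.5)

Circle about each station: (x − 92.4)² + (y − 87.8)² = 100.23²; (x − 34.1)² + (y + 115.7)² = 197.59²; (x + 18.8)² + (y − 62.3)² = 19.06².
Subtracting pairs of circle equations eliminates x²+y² and gives linear equations (the radical axes):
-116.6 x − 407.0 y = -30693.06
-222.4 x − 51.0 y = -2329.10
Solving the 2×2 system: x ≈ -7.3, y ≈ 77.5 km.
Check against A (with the unrounded x, y): √((x − 92.4)²+(y − 87.8)²) = 100.23 ≈ 100.23 km. ✓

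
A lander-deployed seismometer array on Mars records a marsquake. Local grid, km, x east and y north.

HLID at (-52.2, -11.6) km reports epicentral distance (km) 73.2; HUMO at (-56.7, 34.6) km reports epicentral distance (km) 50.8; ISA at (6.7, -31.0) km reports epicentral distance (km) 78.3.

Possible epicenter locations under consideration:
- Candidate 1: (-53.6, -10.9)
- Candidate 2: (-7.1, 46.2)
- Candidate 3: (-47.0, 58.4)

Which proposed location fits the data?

For each candidate, compare |candidate − station| to the reported distance:
Candidate 1: residuals HLID 71.6, HUMO 5.2, ISA 14.7 → max 71.6 km
Candidate 2: residuals HLID 0.1, HUMO 0.1, ISA 0.1 → max 0.1 km
Candidate 3: residuals HLID 3.0, HUMO 25.1, ISA 26.0 → max 26.0 km
Only Candidate 2 has all residuals ≈ 0.

Candidate 2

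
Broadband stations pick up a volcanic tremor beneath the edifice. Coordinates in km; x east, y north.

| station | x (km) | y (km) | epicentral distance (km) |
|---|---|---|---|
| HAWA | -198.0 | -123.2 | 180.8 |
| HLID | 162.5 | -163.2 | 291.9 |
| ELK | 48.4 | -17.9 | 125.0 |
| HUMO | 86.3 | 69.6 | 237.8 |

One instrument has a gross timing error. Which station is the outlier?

Solve using three stations at a time. Using HAWA, HLID, ELK (subtract circle equations pairwise → linear system) gives (x, y) ≈ (-73.8, 8.1).
Distances from that point to each station vs reported:
  HAWA: calculated 180.8 vs reported 180.8 → residual 0.0 km
  HLID: calculated 291.9 vs reported 291.9 → residual 0.0 km
  ELK: calculated 124.9 vs reported 125.0 → residual 0.1 km
  HUMO: calculated 171.5 vs reported 237.8 → residual 66.3 km
HAWA, HLID, ELK are mutually consistent (residuals ≈ 0); HUMO is off by 66.3 km.

HUMO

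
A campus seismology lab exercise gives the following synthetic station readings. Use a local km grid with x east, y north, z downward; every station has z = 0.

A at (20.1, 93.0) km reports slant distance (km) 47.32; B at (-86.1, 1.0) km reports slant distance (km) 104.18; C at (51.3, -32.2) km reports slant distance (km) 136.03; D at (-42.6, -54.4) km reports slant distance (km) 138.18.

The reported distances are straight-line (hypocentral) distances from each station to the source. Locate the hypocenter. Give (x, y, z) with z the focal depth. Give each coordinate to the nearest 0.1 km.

Each station gives a sphere (x−x_i)² + (y−y_i)² + z² = d_i² (stations at z=0).
Subtracting the A sphere from B and C: z² cancels, leaving linear equations in x and y:
-212.4 x − 184.0 y = -10253.09
62.4 x − 250.4 y = -21649.46
Solving: x ≈ -21.899, y ≈ 81.002 km (keep extra digits for the depth step; rounded: -21.9, 81.0).
Then from the A sphere: z² = 47.32² − (x − 20.1)² − (y − 93.0)² with x = -21.899, y = 81.002, so z ≈ 18.202 ≈ 18.2 km.

(-21.9, 81.0, 18.2)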